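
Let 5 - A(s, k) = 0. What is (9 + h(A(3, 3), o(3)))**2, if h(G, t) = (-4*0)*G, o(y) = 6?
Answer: 81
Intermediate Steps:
A(s, k) = 5 (A(s, k) = 5 - 1*0 = 5 + 0 = 5)
h(G, t) = 0 (h(G, t) = 0*G = 0)
(9 + h(A(3, 3), o(3)))**2 = (9 + 0)**2 = 9**2 = 81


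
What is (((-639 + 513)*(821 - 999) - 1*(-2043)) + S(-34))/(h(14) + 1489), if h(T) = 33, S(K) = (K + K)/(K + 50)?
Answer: 97867/6088 ≈ 16.075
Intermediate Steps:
S(K) = 2*K/(50 + K) (S(K) = (2*K)/(50 + K) = 2*K/(50 + K))
(((-639 + 513)*(821 - 999) - 1*(-2043)) + S(-34))/(h(14) + 1489) = (((-639 + 513)*(821 - 999) - 1*(-2043)) + 2*(-34)/(50 - 34))/(33 + 1489) = ((-126*(-178) + 2043) + 2*(-34)/16)/1522 = ((22428 + 2043) + 2*(-34)*(1/16))*(1/1522) = (24471 - 17/4)*(1/1522) = (97867/4)*(1/1522) = 97867/6088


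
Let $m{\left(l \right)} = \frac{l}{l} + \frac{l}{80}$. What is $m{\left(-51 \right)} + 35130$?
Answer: $\frac{2810429}{80} \approx 35130.0$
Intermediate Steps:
$m{\left(l \right)} = 1 + \frac{l}{80}$ ($m{\left(l \right)} = 1 + l \frac{1}{80} = 1 + \frac{l}{80}$)
$m{\left(-51 \right)} + 35130 = \left(1 + \frac{1}{80} \left(-51\right)\right) + 35130 = \left(1 - \frac{51}{80}\right) + 35130 = \frac{29}{80} + 35130 = \frac{2810429}{80}$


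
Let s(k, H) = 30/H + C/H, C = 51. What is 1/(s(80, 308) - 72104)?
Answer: -308/22207951 ≈ -1.3869e-5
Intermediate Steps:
s(k, H) = 81/H (s(k, H) = 30/H + 51/H = 81/H)
1/(s(80, 308) - 72104) = 1/(81/308 - 72104) = 1/(-22207951/308) = -308/22207951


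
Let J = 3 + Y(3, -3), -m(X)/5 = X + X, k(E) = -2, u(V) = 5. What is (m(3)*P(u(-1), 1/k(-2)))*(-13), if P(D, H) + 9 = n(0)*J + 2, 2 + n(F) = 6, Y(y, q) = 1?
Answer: 3510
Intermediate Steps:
m(X) = -10*X (m(X) = -5*(X + X) = -10*X)
n(F) = 4 (n(F) = -2 + 6 = 4)
J = 4 (J = 3 + 1 = 4)
P(D, H) = 9 (P(D, H) = -9 + (4*4 + 2) = -9 + (16 + 2) = -9 + 18 = 9)
(m(3)*P(u(-1), 1/k(-2)))*(-13) = (-10*3*9)*(-13) = -30*9*(-13) = -270*(-13) = 3510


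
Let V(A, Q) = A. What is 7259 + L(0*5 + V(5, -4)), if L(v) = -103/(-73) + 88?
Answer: 536434/73 ≈ 7348.4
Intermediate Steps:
L(v) = 6527/73 (L(v) = -103*(-1/73) + 88 = 103/73 + 88 = 6527/73)
7259 + L(0*5 + V(5, -4)) = 7259 + 6527/73 = 536434/73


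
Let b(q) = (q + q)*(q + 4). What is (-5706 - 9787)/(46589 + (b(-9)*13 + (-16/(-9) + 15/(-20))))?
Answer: -557748/1719361 ≈ -0.32439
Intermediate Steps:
b(q) = 2*q*(4 + q) (b(q) = (2*q)*(4 + q) = 2*q*(4 + q))
(-5706 - 9787)/(46589 + (b(-9)*13 + (-16/(-9) + 15/(-20)))) = (-5706 - 9787)/(46589 + ((2*(-9)*(4 - 9))*13 + (-16/(-9) + 15/(-20)))) = -15493/(46589 + ((2*(-9)*(-5))*13 + (-16*(-1/9) + 15*(-1/20)))) = -15493/(46589 + (90*13 + (16/9 - 3/4))) = -15493/(46589 + (1170 + 37/36)) = -15493/(46589 + 42157/36) = -15493/1719361/36 = -15493*36/1719361 = -557748/1719361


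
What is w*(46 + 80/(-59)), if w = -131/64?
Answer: -172527/1888 ≈ -91.381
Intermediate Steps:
w = -131/64 (w = -131*1/64 = -131/64 ≈ -2.0469)
w*(46 + 80/(-59)) = -131*(46 + 80/(-59))/64 = -131*(46 + 80*(-1/59))/64 = -131*(46 - 80/59)/64 = -131/64*2634/59 = -172527/1888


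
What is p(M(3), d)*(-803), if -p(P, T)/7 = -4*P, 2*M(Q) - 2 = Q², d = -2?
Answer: -123662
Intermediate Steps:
M(Q) = 1 + Q²/2
p(P, T) = 28*P (p(P, T) = -(-28)*P = 28*P)
p(M(3), d)*(-803) = (28*(1 + (½)*3²))*(-803) = (28*(1 + (½)*9))*(-803) = (28*(1 + 9/2))*(-803) = (28*(11/2))*(-803) = 154*(-803) = -123662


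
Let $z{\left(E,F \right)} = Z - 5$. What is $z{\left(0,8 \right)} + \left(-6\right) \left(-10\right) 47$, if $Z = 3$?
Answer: $2818$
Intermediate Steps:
$z{\left(E,F \right)} = -2$ ($z{\left(E,F \right)} = 3 - 5 = -2$)
$z{\left(0,8 \right)} + \left(-6\right) \left(-10\right) 47 = -2 + \left(-6\right) \left(-10\right) 47 = -2 + 60 \cdot 47 = -2 + 2820 = 2818$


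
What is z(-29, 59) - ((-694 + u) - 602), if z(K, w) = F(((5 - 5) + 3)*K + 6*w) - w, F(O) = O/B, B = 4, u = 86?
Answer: 4871/4 ≈ 1217.8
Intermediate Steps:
F(O) = O/4
z(K, w) = w/2 + 3*K/4 (z(K, w) = (((5 - 5) + 3)*K + 6*w)/4 - w = ((0 + 3)*K + 6*w)/4 - w = (3*K + 6*w)/4 - w = (3*w/2 + 3*K/4) - w = w/2 + 3*K/4)
z(-29, 59) - ((-694 + u) - 602) = ((1/2)*59 + (3/4)*(-29)) - ((-694 + 86) - 602) = (59/2 - 87/4) - (-608 - 602) = 31/4 - 1*(-1210) = 31/4 + 1210 = 4871/4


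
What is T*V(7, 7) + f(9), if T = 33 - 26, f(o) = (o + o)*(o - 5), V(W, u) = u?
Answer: 121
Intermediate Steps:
f(o) = 2*o*(-5 + o) (f(o) = (2*o)*(-5 + o) = 2*o*(-5 + o))
T = 7
T*V(7, 7) + f(9) = 7*7 + 2*9*(-5 + 9) = 49 + 2*9*4 = 49 + 72 = 121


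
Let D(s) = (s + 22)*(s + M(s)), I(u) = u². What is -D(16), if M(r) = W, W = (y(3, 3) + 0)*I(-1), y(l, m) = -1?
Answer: -570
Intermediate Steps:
W = -1 (W = (-1 + 0)*(-1)² = -1*1 = -1)
M(r) = -1
D(s) = (-1 + s)*(22 + s) (D(s) = (s + 22)*(s - 1) = (22 + s)*(-1 + s) = (-1 + s)*(22 + s))
-D(16) = -(-22 + 16² + 21*16) = -(-22 + 256 + 336) = -1*570 = -570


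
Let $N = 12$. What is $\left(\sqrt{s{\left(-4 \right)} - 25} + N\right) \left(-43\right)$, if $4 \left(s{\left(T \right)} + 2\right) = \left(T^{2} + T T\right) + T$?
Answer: $-516 - 86 i \sqrt{5} \approx -516.0 - 192.3 i$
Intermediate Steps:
$s{\left(T \right)} = -2 + \frac{T^{2}}{2} + \frac{T}{4}$ ($s{\left(T \right)} = -2 + \frac{\left(T^{2} + T T\right) + T}{4} = -2 + \frac{\left(T^{2} + T^{2}\right) + T}{4} = -2 + \frac{2 T^{2} + T}{4} = -2 + \frac{T + 2 T^{2}}{4} = -2 + \left(\frac{T^{2}}{2} + \frac{T}{4}\right) = -2 + \frac{T^{2}}{2} + \frac{T}{4}$)
$\left(\sqrt{s{\left(-4 \right)} - 25} + N\right) \left(-43\right) = \left(\sqrt{\left(-2 + \frac{\left(-4\right)^{2}}{2} + \frac{1}{4} \left(-4\right)\right) - 25} + 12\right) \left(-43\right) = \left(\sqrt{\left(-2 + \frac{1}{2} \cdot 16 - 1\right) - 25} + 12\right) \left(-43\right) = \left(\sqrt{\left(-2 + 8 - 1\right) - 25} + 12\right) \left(-43\right) = \left(\sqrt{5 - 25} + 12\right) \left(-43\right) = \left(\sqrt{-20} + 12\right) \left(-43\right) = \left(2 i \sqrt{5} + 12\right) \left(-43\right) = \left(12 + 2 i \sqrt{5}\right) \left(-43\right) = -516 - 86 i \sqrt{5}$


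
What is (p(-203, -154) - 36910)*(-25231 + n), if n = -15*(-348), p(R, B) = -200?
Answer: 742608210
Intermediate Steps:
n = 5220
(p(-203, -154) - 36910)*(-25231 + n) = (-200 - 36910)*(-25231 + 5220) = -37110*(-20011) = 742608210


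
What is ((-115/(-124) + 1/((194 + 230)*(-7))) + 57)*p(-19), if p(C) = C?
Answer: -101265345/92008 ≈ -1100.6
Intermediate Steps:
((-115/(-124) + 1/((194 + 230)*(-7))) + 57)*p(-19) = ((-115/(-124) + 1/((194 + 230)*(-7))) + 57)*(-19) = ((-115*(-1/124) - ⅐/424) + 57)*(-19) = ((115/124 + (1/424)*(-⅐)) + 57)*(-19) = ((115/124 - 1/2968) + 57)*(-19) = (85299/92008 + 57)*(-19) = (5329755/92008)*(-19) = -101265345/92008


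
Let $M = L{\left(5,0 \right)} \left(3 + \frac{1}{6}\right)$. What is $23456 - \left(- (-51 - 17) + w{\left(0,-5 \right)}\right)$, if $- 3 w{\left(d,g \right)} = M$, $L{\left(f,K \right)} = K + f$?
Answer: $\frac{421079}{18} \approx 23393.0$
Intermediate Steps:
$M = \frac{95}{6}$ ($M = \left(0 + 5\right) \left(3 + \frac{1}{6}\right) = 5 \left(3 + \frac{1}{6}\right) = 5 \cdot \frac{19}{6} = \frac{95}{6} \approx 15.833$)
$w{\left(d,g \right)} = - \frac{95}{18}$ ($w{\left(d,g \right)} = \left(- \frac{1}{3}\right) \frac{95}{6} = - \frac{95}{18}$)
$23456 - \left(- (-51 - 17) + w{\left(0,-5 \right)}\right) = 23456 - \left(- (-51 - 17) - \frac{95}{18}\right) = 23456 - \left(\left(-1\right) \left(-68\right) - \frac{95}{18}\right) = 23456 - \left(68 - \frac{95}{18}\right) = 23456 - \frac{1129}{18} = \frac{421079}{18}$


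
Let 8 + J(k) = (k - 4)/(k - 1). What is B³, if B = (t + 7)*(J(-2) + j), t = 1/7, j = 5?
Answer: -125000/343 ≈ -364.43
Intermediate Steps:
t = ⅐ (t = 1*(⅐) = ⅐ ≈ 0.14286)
J(k) = -8 + (-4 + k)/(-1 + k) (J(k) = -8 + (k - 4)/(k - 1) = -8 + (-4 + k)/(-1 + k))
B = -50/7 (B = (⅐ + 7)*((4 - 7*(-2))/(-1 - 2) + 5) = 50*((4 + 14)/(-3) + 5)/7 = 50*(-⅓*18 + 5)/7 = 50*(-6 + 5)/7 = (50/7)*(-1) = -50/7 ≈ -7.1429)
B³ = (-50/7)³ = -125000/343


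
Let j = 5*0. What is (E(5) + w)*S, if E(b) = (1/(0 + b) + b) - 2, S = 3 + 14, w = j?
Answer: 272/5 ≈ 54.400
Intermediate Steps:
j = 0
w = 0
S = 17
E(b) = -2 + b + 1/b (E(b) = (1/b + b) - 2 = (b + 1/b) - 2 = -2 + b + 1/b)
(E(5) + w)*S = ((-2 + 5 + 1/5) + 0)*17 = ((-2 + 5 + ⅕) + 0)*17 = (16/5 + 0)*17 = (16/5)*17 = 272/5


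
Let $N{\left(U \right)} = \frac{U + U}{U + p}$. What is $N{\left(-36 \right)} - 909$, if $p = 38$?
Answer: $-945$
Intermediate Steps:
$N{\left(U \right)} = \frac{2 U}{38 + U}$ ($N{\left(U \right)} = \frac{U + U}{U + 38} = \frac{2 U}{38 + U}$)
$N{\left(-36 \right)} - 909 = 2 \left(-36\right) \frac{1}{38 - 36} - 909 = 2 \left(-36\right) \frac{1}{2} - 909 = -36 - 909 = -945$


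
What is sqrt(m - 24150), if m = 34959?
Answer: 3*sqrt(1201) ≈ 103.97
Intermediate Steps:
sqrt(m - 24150) = sqrt(34959 - 24150) = sqrt(10809) = 3*sqrt(1201)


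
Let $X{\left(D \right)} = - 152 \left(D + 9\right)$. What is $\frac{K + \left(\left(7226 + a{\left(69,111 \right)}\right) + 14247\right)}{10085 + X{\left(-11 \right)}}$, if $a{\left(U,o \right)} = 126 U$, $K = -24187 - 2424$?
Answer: $\frac{3556}{10389} \approx 0.34229$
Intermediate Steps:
$K = -26611$ ($K = -24187 - 2424 = -26611$)
$X{\left(D \right)} = -1368 - 152 D$ ($X{\left(D \right)} = - 152 \left(9 + D\right) = -1368 - 152 D$)
$\frac{K + \left(\left(7226 + a{\left(69,111 \right)}\right) + 14247\right)}{10085 + X{\left(-11 \right)}} = \frac{-26611 + \left(\left(7226 + 126 \cdot 69\right) + 14247\right)}{10085 - -304} = \frac{-26611 + \left(\left(7226 + 8694\right) + 14247\right)}{10085 + \left(-1368 + 1672\right)} = \frac{-26611 + \left(15920 + 14247\right)}{10085 + 304} = \frac{-26611 + 30167}{10389} = 3556 \cdot \frac{1}{10389} = \frac{3556}{10389}$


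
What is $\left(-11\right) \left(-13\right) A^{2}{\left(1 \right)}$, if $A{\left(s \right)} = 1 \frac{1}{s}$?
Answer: $143$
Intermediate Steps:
$A{\left(s \right)} = \frac{1}{s}$
$\left(-11\right) \left(-13\right) A^{2}{\left(1 \right)} = \left(-11\right) \left(-13\right) \left(1^{-1}\right)^{2} = 143 \cdot 1^{2} = 143 \cdot 1 = 143$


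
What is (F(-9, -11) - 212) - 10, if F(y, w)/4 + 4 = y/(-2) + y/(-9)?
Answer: -216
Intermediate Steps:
F(y, w) = -16 - 22*y/9 (F(y, w) = -16 + 4*(y/(-2) + y/(-9)) = -16 + 4*(y*(-½) + y*(-⅑)) = -16 + 4*(-y/2 - y/9) = -16 + 4*(-11*y/18) = -16 - 22*y/9)
(F(-9, -11) - 212) - 10 = ((-16 - 22/9*(-9)) - 212) - 10 = ((-16 + 22) - 212) - 10 = (6 - 212) - 10 = -206 - 10 = -216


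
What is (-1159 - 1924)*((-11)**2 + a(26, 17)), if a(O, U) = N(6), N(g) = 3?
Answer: -382292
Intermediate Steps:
a(O, U) = 3
(-1159 - 1924)*((-11)**2 + a(26, 17)) = (-1159 - 1924)*((-11)**2 + 3) = -3083*(121 + 3) = -3083*124 = -382292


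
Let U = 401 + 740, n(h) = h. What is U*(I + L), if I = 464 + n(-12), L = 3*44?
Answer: 666344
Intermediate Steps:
U = 1141
L = 132
I = 452 (I = 464 - 12 = 452)
U*(I + L) = 1141*(452 + 132) = 1141*584 = 666344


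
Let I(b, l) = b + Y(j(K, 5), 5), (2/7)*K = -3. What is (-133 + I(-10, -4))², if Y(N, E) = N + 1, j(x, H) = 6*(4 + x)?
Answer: 32761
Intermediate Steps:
K = -21/2 (K = (7/2)*(-3) = -21/2 ≈ -10.500)
j(x, H) = 24 + 6*x
Y(N, E) = 1 + N
I(b, l) = -38 + b (I(b, l) = b + (1 + (24 + 6*(-21/2))) = b + (1 + (24 - 63)) = b + (1 - 39) = b - 38 = -38 + b)
(-133 + I(-10, -4))² = (-133 + (-38 - 10))² = (-133 - 48)² = (-181)² = 32761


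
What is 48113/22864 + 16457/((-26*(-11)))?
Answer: 195016583/3269552 ≈ 59.646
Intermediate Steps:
48113/22864 + 16457/((-26*(-11))) = 48113*(1/22864) + 16457/286 = 48113/22864 + 16457*(1/286) = 48113/22864 + 16457/286 = 195016583/3269552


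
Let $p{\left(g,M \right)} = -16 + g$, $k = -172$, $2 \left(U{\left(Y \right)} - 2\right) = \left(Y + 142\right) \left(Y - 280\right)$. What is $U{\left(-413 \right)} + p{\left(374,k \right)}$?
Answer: $\frac{188523}{2} \approx 94262.0$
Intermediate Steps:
$U{\left(Y \right)} = 2 + \frac{\left(-280 + Y\right) \left(142 + Y\right)}{2}$ ($U{\left(Y \right)} = 2 + \frac{\left(Y + 142\right) \left(Y - 280\right)}{2} = 2 + \frac{\left(142 + Y\right) \left(-280 + Y\right)}{2} = 2 + \frac{\left(-280 + Y\right) \left(142 + Y\right)}{2}$)
$U{\left(-413 \right)} + p{\left(374,k \right)} = \left(-19878 + \frac{\left(-413\right)^{2}}{2} - -28497\right) + \left(-16 + 374\right) = \left(-19878 + \frac{1}{2} \cdot 170569 + 28497\right) + 358 = \left(-19878 + \frac{170569}{2} + 28497\right) + 358 = \frac{187807}{2} + 358 = \frac{188523}{2}$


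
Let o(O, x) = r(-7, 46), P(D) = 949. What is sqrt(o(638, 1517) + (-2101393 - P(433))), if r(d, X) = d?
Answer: I*sqrt(2102349) ≈ 1449.9*I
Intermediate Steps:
o(O, x) = -7
sqrt(o(638, 1517) + (-2101393 - P(433))) = sqrt(-7 + (-2101393 - 1*949)) = sqrt(-7 + (-2101393 - 949)) = sqrt(-7 - 2102342) = sqrt(-2102349) = I*sqrt(2102349)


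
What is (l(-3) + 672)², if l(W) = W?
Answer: 447561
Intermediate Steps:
(l(-3) + 672)² = (-3 + 672)² = 669² = 447561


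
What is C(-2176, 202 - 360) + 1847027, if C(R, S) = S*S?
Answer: 1871991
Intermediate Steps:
C(R, S) = S²
C(-2176, 202 - 360) + 1847027 = (202 - 360)² + 1847027 = (-158)² + 1847027 = 24964 + 1847027 = 1871991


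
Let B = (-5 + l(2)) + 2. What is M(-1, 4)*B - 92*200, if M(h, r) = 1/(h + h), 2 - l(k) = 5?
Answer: -18397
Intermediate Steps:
l(k) = -3 (l(k) = 2 - 1*5 = 2 - 5 = -3)
M(h, r) = 1/(2*h)
B = -6 (B = (-5 - 3) + 2 = -8 + 2 = -6)
M(-1, 4)*B - 92*200 = ((½)/(-1))*(-6) - 92*200 = ((½)*(-1))*(-6) - 18400 = -½*(-6) - 18400 = 3 - 18400 = -18397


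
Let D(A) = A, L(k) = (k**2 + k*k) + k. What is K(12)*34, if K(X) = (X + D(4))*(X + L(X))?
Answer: 169728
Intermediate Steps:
L(k) = k + 2*k**2 (L(k) = (k**2 + k**2) + k = 2*k**2 + k = k + 2*k**2)
K(X) = (4 + X)*(X + X*(1 + 2*X)) (K(X) = (X + 4)*(X + X*(1 + 2*X)) = (4 + X)*(X + X*(1 + 2*X)))
K(12)*34 = (2*12*(4 + 12**2 + 5*12))*34 = (2*12*(4 + 144 + 60))*34 = (2*12*208)*34 = 4992*34 = 169728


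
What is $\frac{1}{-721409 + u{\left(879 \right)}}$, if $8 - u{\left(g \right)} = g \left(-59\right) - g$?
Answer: $- \frac{1}{668661} \approx -1.4955 \cdot 10^{-6}$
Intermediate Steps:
$u{\left(g \right)} = 8 + 60 g$ ($u{\left(g \right)} = 8 - \left(g \left(-59\right) - g\right) = 8 - \left(- 59 g - g\right) = 8 - - 60 g = 8 + 60 g$)
$\frac{1}{-721409 + u{\left(879 \right)}} = \frac{1}{-721409 + \left(8 + 60 \cdot 879\right)} = \frac{1}{-721409 + \left(8 + 52740\right)} = \frac{1}{-721409 + 52748} = \frac{1}{-668661} = - \frac{1}{668661}$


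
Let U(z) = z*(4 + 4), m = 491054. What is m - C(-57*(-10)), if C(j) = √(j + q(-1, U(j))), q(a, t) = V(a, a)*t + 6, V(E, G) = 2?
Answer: 491054 - 4*√606 ≈ 4.9096e+5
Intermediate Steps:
U(z) = 8*z (U(z) = z*8 = 8*z)
q(a, t) = 6 + 2*t (q(a, t) = 2*t + 6 = 6 + 2*t)
C(j) = √(6 + 17*j) (C(j) = √(j + (6 + 2*(8*j))) = √(j + (6 + 16*j)) = √(6 + 17*j))
m - C(-57*(-10)) = 491054 - √(6 + 17*(-57*(-10))) = 491054 - √(6 + 17*570) = 491054 - √(6 + 9690) = 491054 - √9696 = 491054 - 4*√606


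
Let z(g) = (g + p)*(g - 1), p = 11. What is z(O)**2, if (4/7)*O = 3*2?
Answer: 667489/16 ≈ 41718.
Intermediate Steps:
O = 21/2 (O = 7*(3*2)/4 = (7/4)*6 = 21/2 ≈ 10.500)
z(g) = (-1 + g)*(11 + g) (z(g) = (g + 11)*(g - 1) = (11 + g)*(-1 + g) = (-1 + g)*(11 + g))
z(O)**2 = (-11 + (21/2)**2 + 10*(21/2))**2 = (-11 + 441/4 + 105)**2 = (817/4)**2 = 667489/16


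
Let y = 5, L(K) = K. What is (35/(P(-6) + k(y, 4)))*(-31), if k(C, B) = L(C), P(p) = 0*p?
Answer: -217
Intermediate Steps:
P(p) = 0
k(C, B) = C
(35/(P(-6) + k(y, 4)))*(-31) = (35/(0 + 5))*(-31) = (35/5)*(-31) = ((1/5)*35)*(-31) = 7*(-31) = -217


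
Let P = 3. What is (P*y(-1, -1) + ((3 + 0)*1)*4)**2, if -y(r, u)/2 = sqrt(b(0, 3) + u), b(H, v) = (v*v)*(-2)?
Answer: 36*(2 - I*sqrt(19))**2 ≈ -540.0 - 627.68*I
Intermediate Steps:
b(H, v) = -2*v**2 (b(H, v) = v**2*(-2) = -2*v**2)
y(r, u) = -2*sqrt(-18 + u) (y(r, u) = -2*sqrt(-2*3**2 + u) = -2*sqrt(-2*9 + u) = -2*sqrt(-18 + u))
(P*y(-1, -1) + ((3 + 0)*1)*4)**2 = (3*(-2*sqrt(-18 - 1)) + ((3 + 0)*1)*4)**2 = (3*(-2*I*sqrt(19)) + (3*1)*4)**2 = (3*(-2*I*sqrt(19)) + 3*4)**2 = (3*(-2*I*sqrt(19)) + 12)**2 = (-6*I*sqrt(19) + 12)**2 = (12 - 6*I*sqrt(19))**2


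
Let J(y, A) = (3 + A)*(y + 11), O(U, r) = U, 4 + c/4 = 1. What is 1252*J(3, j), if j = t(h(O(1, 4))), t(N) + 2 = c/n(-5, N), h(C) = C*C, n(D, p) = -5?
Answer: 297976/5 ≈ 59595.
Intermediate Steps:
c = -12 (c = -16 + 4*1 = -16 + 4 = -12)
h(C) = C²
t(N) = ⅖ (t(N) = -2 - 12/(-5) = -2 - 12*(-⅕) = -2 + 12/5 = ⅖)
j = ⅖ ≈ 0.40000
J(y, A) = (3 + A)*(11 + y)
1252*J(3, j) = 1252*(33 + 3*3 + 11*(⅖) + (⅖)*3) = 1252*(33 + 9 + 22/5 + 6/5) = 1252*(238/5) = 297976/5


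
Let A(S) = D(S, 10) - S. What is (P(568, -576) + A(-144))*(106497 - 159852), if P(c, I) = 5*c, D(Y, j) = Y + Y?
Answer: -143845080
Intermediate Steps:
D(Y, j) = 2*Y
A(S) = S (A(S) = 2*S - S = S)
(P(568, -576) + A(-144))*(106497 - 159852) = (5*568 - 144)*(106497 - 159852) = (2840 - 144)*(-53355) = 2696*(-53355) = -143845080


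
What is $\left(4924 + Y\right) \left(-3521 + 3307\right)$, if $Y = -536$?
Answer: $-939032$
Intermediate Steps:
$\left(4924 + Y\right) \left(-3521 + 3307\right) = \left(4924 - 536\right) \left(-3521 + 3307\right) = 4388 \left(-214\right) = -939032$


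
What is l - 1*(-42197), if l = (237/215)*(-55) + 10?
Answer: 1812294/43 ≈ 42146.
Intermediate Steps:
l = -2177/43 (l = (237*(1/215))*(-55) + 10 = (237/215)*(-55) + 10 = -2607/43 + 10 = -2177/43 ≈ -50.628)
l - 1*(-42197) = -2177/43 - 1*(-42197) = -2177/43 + 42197 = 1812294/43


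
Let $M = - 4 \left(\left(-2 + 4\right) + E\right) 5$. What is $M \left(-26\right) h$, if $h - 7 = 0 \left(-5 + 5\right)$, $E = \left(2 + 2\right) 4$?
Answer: $65520$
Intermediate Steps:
$E = 16$ ($E = 4 \cdot 4 = 16$)
$h = 7$ ($h = 7 + 0 \left(-5 + 5\right) = 7 + 0 \cdot 0 = 7 + 0 = 7$)
$M = -360$ ($M = - 4 \left(\left(-2 + 4\right) + 16\right) 5 = - 4 \left(2 + 16\right) 5 = \left(-4\right) 18 \cdot 5 = \left(-72\right) 5 = -360$)
$M \left(-26\right) h = \left(-360\right) \left(-26\right) 7 = 9360 \cdot 7 = 65520$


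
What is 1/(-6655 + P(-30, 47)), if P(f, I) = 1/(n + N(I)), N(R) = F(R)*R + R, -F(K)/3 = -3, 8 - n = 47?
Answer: -431/2868304 ≈ -0.00015026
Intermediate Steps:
n = -39 (n = 8 - 1*47 = 8 - 47 = -39)
F(K) = 9 (F(K) = -3*(-3) = 9)
N(R) = 10*R (N(R) = 9*R + R = 10*R)
P(f, I) = 1/(-39 + 10*I)
1/(-6655 + P(-30, 47)) = 1/(-6655 + 1/(-39 + 10*47)) = 1/(-6655 + 1/(-39 + 470)) = 1/(-6655 + 1/431) = 1/(-2868304/431) = -431/2868304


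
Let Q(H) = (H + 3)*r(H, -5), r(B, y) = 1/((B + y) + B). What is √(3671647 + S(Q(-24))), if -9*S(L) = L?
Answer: √92822906694/159 ≈ 1916.2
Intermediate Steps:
r(B, y) = 1/(y + 2*B)
Q(H) = (3 + H)/(-5 + 2*H) (Q(H) = (H + 3)/(-5 + 2*H) = (3 + H)/(-5 + 2*H))
S(L) = -L/9
√(3671647 + S(Q(-24))) = √(3671647 - (3 - 24)/(9*(-5 + 2*(-24)))) = √(3671647 - (-21)/(9*(-5 - 48))) = √(3671647 - (-21)/(9*(-53))) = √(3671647 - (-1)*(-21)/477) = √(3671647 - ⅑*21/53) = √(3671647 - 7/159) = √(583791866/159) = √92822906694/159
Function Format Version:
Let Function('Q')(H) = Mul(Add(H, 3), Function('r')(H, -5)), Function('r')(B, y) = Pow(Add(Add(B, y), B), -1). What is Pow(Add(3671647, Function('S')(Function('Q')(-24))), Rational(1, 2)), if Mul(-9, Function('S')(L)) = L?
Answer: Mul(Rational(1, 159), Pow(92822906694, Rational(1, 2))) ≈ 1916.2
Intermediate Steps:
Function('r')(B, y) = Pow(Add(y, Mul(2, B)), -1)
Function('Q')(H) = Mul(Pow(Add(-5, Mul(2, H)), -1), Add(3, H)) (Function('Q')(H) = Mul(Add(H, 3), Pow(Add(-5, Mul(2, H)), -1)) = Mul(Add(3, H), Pow(Add(-5, Mul(2, H)), -1)) = Mul(Pow(Add(-5, Mul(2, H)), -1), Add(3, H)))
Function('S')(L) = Mul(Rational(-1, 9), L)
Pow(Add(3671647, Function('S')(Function('Q')(-24))), Rational(1, 2)) = Pow(Add(3671647, Mul(Rational(-1, 9), Mul(Pow(Add(-5, Mul(2, -24)), -1), Add(3, -24)))), Rational(1, 2)) = Pow(Add(3671647, Mul(Rational(-1, 9), Mul(Pow(Add(-5, -48), -1), -21))), Rational(1, 2)) = Pow(Add(3671647, Mul(Rational(-1, 9), Mul(Pow(-53, -1), -21))), Rational(1, 2)) = Pow(Add(3671647, Mul(Rational(-1, 9), Mul(Rational(-1, 53), -21))), Rational(1, 2)) = Pow(Add(3671647, Mul(Rational(-1, 9), Rational(21, 53))), Rational(1, 2)) = Pow(Add(3671647, Rational(-7, 159)), Rational(1, 2)) = Pow(Rational(583791866, 159), Rational(1, 2)) = Mul(Rational(1, 159), Pow(92822906694, Rational(1, 2)))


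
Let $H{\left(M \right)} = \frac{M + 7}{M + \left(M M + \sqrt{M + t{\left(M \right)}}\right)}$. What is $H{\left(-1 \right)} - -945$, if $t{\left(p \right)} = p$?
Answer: $945 - 3 i \sqrt{2} \approx 945.0 - 4.2426 i$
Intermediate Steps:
$H{\left(M \right)} = \frac{7 + M}{M + M^{2} + \sqrt{2} \sqrt{M}}$ ($H{\left(M \right)} = \frac{M + 7}{M + \left(M M + \sqrt{M + M}\right)} = \frac{7 + M}{M + \left(M^{2} + \sqrt{2 M}\right)} = \frac{7 + M}{M + \left(M^{2} + \sqrt{2} \sqrt{M}\right)} = \frac{7 + M}{M + M^{2} + \sqrt{2} \sqrt{M}}$)
$H{\left(-1 \right)} - -945 = \frac{7 - 1}{-1 + \left(-1\right)^{2} + \sqrt{2} \sqrt{-1}} - -945 = \frac{1}{-1 + 1 + \sqrt{2} i} 6 + 945 = \frac{1}{-1 + 1 + i \sqrt{2}} \cdot 6 + 945 = \frac{1}{i \sqrt{2}} \cdot 6 + 945 = - \frac{i \sqrt{2}}{2} \cdot 6 + 945 = - 3 i \sqrt{2} + 945 = 945 - 3 i \sqrt{2}$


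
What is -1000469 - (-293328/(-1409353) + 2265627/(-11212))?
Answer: -15805887037861289/15801665836 ≈ -1.0003e+6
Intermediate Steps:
-1000469 - (-293328/(-1409353) + 2265627/(-11212)) = -1000469 - (-293328*(-1/1409353) + 2265627*(-1/11212)) = -1000469 - (293328/1409353 - 2265627/11212) = -1000469 - 1*(-3189779415795/15801665836) = -1000469 + 3189779415795/15801665836 = -15805887037861289/15801665836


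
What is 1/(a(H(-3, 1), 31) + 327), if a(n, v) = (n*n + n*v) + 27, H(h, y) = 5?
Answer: 1/534 ≈ 0.0018727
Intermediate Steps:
a(n, v) = 27 + n² + n*v (a(n, v) = (n² + n*v) + 27 = 27 + n² + n*v)
1/(a(H(-3, 1), 31) + 327) = 1/((27 + 5² + 5*31) + 327) = 1/((27 + 25 + 155) + 327) = 1/(207 + 327) = 1/534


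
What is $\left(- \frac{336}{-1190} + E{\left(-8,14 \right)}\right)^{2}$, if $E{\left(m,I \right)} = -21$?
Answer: $\frac{3101121}{7225} \approx 429.22$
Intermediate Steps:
$\left(- \frac{336}{-1190} + E{\left(-8,14 \right)}\right)^{2} = \left(- \frac{336}{-1190} - 21\right)^{2} = \left(\left(-336\right) \left(- \frac{1}{1190}\right) - 21\right)^{2} = \left(\frac{24}{85} - 21\right)^{2} = \left(- \frac{1761}{85}\right)^{2} = \frac{3101121}{7225}$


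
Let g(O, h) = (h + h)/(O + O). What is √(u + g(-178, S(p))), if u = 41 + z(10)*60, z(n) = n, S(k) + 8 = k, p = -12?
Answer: √5078251/89 ≈ 25.320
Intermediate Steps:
S(k) = -8 + k
g(O, h) = h/O (g(O, h) = (2*h)/((2*O)) = (2*h)*(1/(2*O)) = h/O)
u = 641 (u = 41 + 10*60 = 41 + 600 = 641)
√(u + g(-178, S(p))) = √(641 + (-8 - 12)/(-178)) = √(641 - 20*(-1/178)) = √(641 + 10/89) = √(57059/89) = √5078251/89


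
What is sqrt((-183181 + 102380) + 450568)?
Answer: sqrt(369767) ≈ 608.08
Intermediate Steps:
sqrt((-183181 + 102380) + 450568) = sqrt(-80801 + 450568) = sqrt(369767)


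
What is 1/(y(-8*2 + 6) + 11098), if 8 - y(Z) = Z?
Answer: 1/11116 ≈ 8.9960e-5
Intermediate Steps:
y(Z) = 8 - Z
1/(y(-8*2 + 6) + 11098) = 1/((8 - (-8*2 + 6)) + 11098) = 1/((8 - (-16 + 6)) + 11098) = 1/((8 - 1*(-10)) + 11098) = 1/((8 + 10) + 11098) = 1/(18 + 11098) = 1/11116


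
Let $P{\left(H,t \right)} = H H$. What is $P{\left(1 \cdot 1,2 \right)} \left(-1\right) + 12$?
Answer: $11$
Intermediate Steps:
$P{\left(H,t \right)} = H^{2}$
$P{\left(1 \cdot 1,2 \right)} \left(-1\right) + 12 = \left(1 \cdot 1\right)^{2} \left(-1\right) + 12 = 1^{2} \left(-1\right) + 12 = 1 \left(-1\right) + 12 = -1 + 12 = 11$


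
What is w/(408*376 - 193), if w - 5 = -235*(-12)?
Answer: 565/30643 ≈ 0.018438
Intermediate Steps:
w = 2825 (w = 5 - 235*(-12) = 5 + 2820 = 2825)
w/(408*376 - 193) = 2825/(408*376 - 193) = 2825/(153408 - 193) = 2825/153215 = 2825*(1/153215) = 565/30643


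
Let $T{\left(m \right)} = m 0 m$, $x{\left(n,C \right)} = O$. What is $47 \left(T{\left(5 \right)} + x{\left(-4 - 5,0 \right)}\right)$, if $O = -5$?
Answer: $-235$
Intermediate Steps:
$x{\left(n,C \right)} = -5$
$T{\left(m \right)} = 0$ ($T{\left(m \right)} = 0 m = 0$)
$47 \left(T{\left(5 \right)} + x{\left(-4 - 5,0 \right)}\right) = 47 \left(0 - 5\right) = 47 \left(-5\right) = -235$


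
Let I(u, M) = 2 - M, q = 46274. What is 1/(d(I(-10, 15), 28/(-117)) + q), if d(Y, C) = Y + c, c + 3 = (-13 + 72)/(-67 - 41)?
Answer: 108/4995805 ≈ 2.1618e-5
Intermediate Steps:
c = -383/108 (c = -3 + (-13 + 72)/(-67 - 41) = -3 + 59/(-108) = -3 + 59*(-1/108) = -3 - 59/108 = -383/108 ≈ -3.5463)
d(Y, C) = -383/108 + Y (d(Y, C) = Y - 383/108 = -383/108 + Y)
1/(d(I(-10, 15), 28/(-117)) + q) = 1/((-383/108 + (2 - 1*15)) + 46274) = 1/((-383/108 + (2 - 15)) + 46274) = 1/((-383/108 - 13) + 46274) = 1/(-1787/108 + 46274) = 1/(4995805/108) = 108/4995805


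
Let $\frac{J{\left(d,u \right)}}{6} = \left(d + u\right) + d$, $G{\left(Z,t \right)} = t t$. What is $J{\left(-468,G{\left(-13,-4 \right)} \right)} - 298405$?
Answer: $-303925$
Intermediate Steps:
$G{\left(Z,t \right)} = t^{2}$
$J{\left(d,u \right)} = 6 u + 12 d$ ($J{\left(d,u \right)} = 6 \left(\left(d + u\right) + d\right) = 6 \left(u + 2 d\right) = 6 u + 12 d$)
$J{\left(-468,G{\left(-13,-4 \right)} \right)} - 298405 = \left(6 \left(-4\right)^{2} + 12 \left(-468\right)\right) - 298405 = \left(6 \cdot 16 - 5616\right) - 298405 = \left(96 - 5616\right) - 298405 = -5520 - 298405 = -303925$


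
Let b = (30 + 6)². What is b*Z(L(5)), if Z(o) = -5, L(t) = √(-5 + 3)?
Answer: -6480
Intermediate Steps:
L(t) = I*√2 (L(t) = √(-2) = I*√2)
b = 1296 (b = 36² = 1296)
b*Z(L(5)) = 1296*(-5) = -6480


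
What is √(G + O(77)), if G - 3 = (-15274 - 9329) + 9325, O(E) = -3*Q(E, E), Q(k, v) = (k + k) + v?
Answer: 4*I*√998 ≈ 126.36*I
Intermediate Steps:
Q(k, v) = v + 2*k (Q(k, v) = 2*k + v = v + 2*k)
O(E) = -9*E (O(E) = -3*(E + 2*E) = -9*E)
G = -15275 (G = 3 + ((-15274 - 9329) + 9325) = 3 + (-24603 + 9325) = 3 - 15278 = -15275)
√(G + O(77)) = √(-15275 - 9*77) = √(-15275 - 693) = √(-15968) = 4*I*√998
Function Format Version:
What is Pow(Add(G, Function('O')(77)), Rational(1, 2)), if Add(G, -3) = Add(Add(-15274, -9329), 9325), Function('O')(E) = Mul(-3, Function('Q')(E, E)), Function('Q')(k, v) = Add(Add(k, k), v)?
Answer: Mul(4, I, Pow(998, Rational(1, 2))) ≈ Mul(126.36, I)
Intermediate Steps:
Function('Q')(k, v) = Add(v, Mul(2, k)) (Function('Q')(k, v) = Add(Mul(2, k), v) = Add(v, Mul(2, k)))
Function('O')(E) = Mul(-9, E) (Function('O')(E) = Mul(-3, Add(E, Mul(2, E))) = Mul(-3, Mul(3, E)) = Mul(-9, E))
G = -15275 (G = Add(3, Add(Add(-15274, -9329), 9325)) = Add(3, Add(-24603, 9325)) = Add(3, -15278) = -15275)
Pow(Add(G, Function('O')(77)), Rational(1, 2)) = Pow(Add(-15275, Mul(-9, 77)), Rational(1, 2)) = Pow(Add(-15275, -693), Rational(1, 2)) = Pow(-15968, Rational(1, 2)) = Mul(4, I, Pow(998, Rational(1, 2)))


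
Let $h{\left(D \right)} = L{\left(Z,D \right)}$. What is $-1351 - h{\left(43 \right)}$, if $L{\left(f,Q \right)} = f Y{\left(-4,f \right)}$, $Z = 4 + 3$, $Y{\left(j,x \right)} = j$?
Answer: $-1323$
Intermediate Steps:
$Z = 7$
$L{\left(f,Q \right)} = - 4 f$ ($L{\left(f,Q \right)} = f \left(-4\right) = - 4 f$)
$h{\left(D \right)} = -28$ ($h{\left(D \right)} = \left(-4\right) 7 = -28$)
$-1351 - h{\left(43 \right)} = -1351 - -28 = -1351 + 28 = -1323$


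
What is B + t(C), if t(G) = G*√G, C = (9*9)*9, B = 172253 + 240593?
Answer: 432529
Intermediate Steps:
B = 412846
C = 729 (C = 81*9 = 729)
t(G) = G^(3/2)
B + t(C) = 412846 + 729^(3/2) = 412846 + 19683 = 432529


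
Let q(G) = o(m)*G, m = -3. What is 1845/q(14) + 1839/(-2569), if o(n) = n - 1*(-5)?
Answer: 669759/10276 ≈ 65.177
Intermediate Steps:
o(n) = 5 + n (o(n) = n + 5 = 5 + n)
q(G) = 2*G (q(G) = (5 - 3)*G = 2*G)
1845/q(14) + 1839/(-2569) = 1845/((2*14)) + 1839/(-2569) = 1845/28 + 1839*(-1/2569) = 1845*(1/28) - 1839/2569 = 1845/28 - 1839/2569 = 669759/10276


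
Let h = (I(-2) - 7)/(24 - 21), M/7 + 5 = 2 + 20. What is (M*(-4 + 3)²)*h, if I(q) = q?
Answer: -357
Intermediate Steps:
M = 119 (M = -35 + 7*(2 + 20) = -35 + 7*22 = -35 + 154 = 119)
h = -3 (h = (-2 - 7)/(24 - 21) = -9/3 = -9*⅓ = -3)
(M*(-4 + 3)²)*h = (119*(-4 + 3)²)*(-3) = (119*(-1)²)*(-3) = (119*1)*(-3) = 119*(-3) = -357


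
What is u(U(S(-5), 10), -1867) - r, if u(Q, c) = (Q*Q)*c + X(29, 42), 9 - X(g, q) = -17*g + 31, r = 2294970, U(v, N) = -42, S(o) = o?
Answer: -5587887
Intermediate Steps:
X(g, q) = -22 + 17*g (X(g, q) = 9 - (-17*g + 31) = 9 - (31 - 17*g) = 9 + (-31 + 17*g) = -22 + 17*g)
u(Q, c) = 471 + c*Q² (u(Q, c) = (Q*Q)*c + (-22 + 17*29) = Q²*c + (-22 + 493) = c*Q² + 471 = 471 + c*Q²)
u(U(S(-5), 10), -1867) - r = (471 - 1867*(-42)²) - 1*2294970 = (471 - 1867*1764) - 2294970 = (471 - 3293388) - 2294970 = -3292917 - 2294970 = -5587887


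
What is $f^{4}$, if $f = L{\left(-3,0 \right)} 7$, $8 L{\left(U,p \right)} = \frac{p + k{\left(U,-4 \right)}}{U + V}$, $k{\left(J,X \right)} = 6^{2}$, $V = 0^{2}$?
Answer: $\frac{194481}{16} \approx 12155.0$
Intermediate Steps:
$V = 0$
$k{\left(J,X \right)} = 36$
$L{\left(U,p \right)} = \frac{36 + p}{8 U}$ ($L{\left(U,p \right)} = \frac{\left(p + 36\right) \frac{1}{U + 0}}{8} = \frac{\left(36 + p\right) \frac{1}{U}}{8} = \frac{\frac{1}{U} \left(36 + p\right)}{8} = \frac{36 + p}{8 U}$)
$f = - \frac{21}{2}$ ($f = \frac{36 + 0}{8 \left(-3\right)} 7 = \frac{1}{8} \left(- \frac{1}{3}\right) 36 \cdot 7 = \left(- \frac{3}{2}\right) 7 = - \frac{21}{2} \approx -10.5$)
$f^{4} = \left(- \frac{21}{2}\right)^{4} = \frac{194481}{16}$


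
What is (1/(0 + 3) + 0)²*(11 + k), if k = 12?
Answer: 23/9 ≈ 2.5556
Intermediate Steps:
(1/(0 + 3) + 0)²*(11 + k) = (1/(0 + 3) + 0)²*(11 + 12) = (1/3 + 0)²*23 = (⅓ + 0)²*23 = (⅓)²*23 = (⅑)*23 = 23/9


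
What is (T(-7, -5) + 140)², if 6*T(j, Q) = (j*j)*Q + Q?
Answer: 87025/9 ≈ 9669.4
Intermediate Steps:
T(j, Q) = Q/6 + Q*j²/6 (T(j, Q) = ((j*j)*Q + Q)/6 = (j²*Q + Q)/6 = (Q*j² + Q)/6 = (Q + Q*j²)/6 = Q/6 + Q*j²/6)
(T(-7, -5) + 140)² = ((⅙)*(-5)*(1 + (-7)²) + 140)² = ((⅙)*(-5)*(1 + 49) + 140)² = ((⅙)*(-5)*50 + 140)² = (-125/3 + 140)² = (295/3)² = 87025/9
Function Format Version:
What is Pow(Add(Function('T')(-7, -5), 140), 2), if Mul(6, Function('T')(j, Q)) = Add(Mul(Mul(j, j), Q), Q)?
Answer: Rational(87025, 9) ≈ 9669.4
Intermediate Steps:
Function('T')(j, Q) = Add(Mul(Rational(1, 6), Q), Mul(Rational(1, 6), Q, Pow(j, 2))) (Function('T')(j, Q) = Mul(Rational(1, 6), Add(Mul(Mul(j, j), Q), Q)) = Mul(Rational(1, 6), Add(Mul(Pow(j, 2), Q), Q)) = Mul(Rational(1, 6), Add(Mul(Q, Pow(j, 2)), Q)) = Mul(Rational(1, 6), Add(Q, Mul(Q, Pow(j, 2)))) = Add(Mul(Rational(1, 6), Q), Mul(Rational(1, 6), Q, Pow(j, 2))))
Pow(Add(Function('T')(-7, -5), 140), 2) = Pow(Add(Mul(Rational(1, 6), -5, Add(1, Pow(-7, 2))), 140), 2) = Pow(Add(Mul(Rational(1, 6), -5, Add(1, 49)), 140), 2) = Pow(Add(Mul(Rational(1, 6), -5, 50), 140), 2) = Pow(Add(Rational(-125, 3), 140), 2) = Pow(Rational(295, 3), 2) = Rational(87025, 9)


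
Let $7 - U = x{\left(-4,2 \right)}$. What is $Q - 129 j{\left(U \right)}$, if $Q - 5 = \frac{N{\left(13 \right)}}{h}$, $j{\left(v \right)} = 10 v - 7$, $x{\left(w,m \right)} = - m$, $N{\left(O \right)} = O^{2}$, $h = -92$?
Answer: $- \frac{984753}{92} \approx -10704.0$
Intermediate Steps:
$U = 9$ ($U = 7 - \left(-1\right) 2 = 7 - -2 = 7 + 2 = 9$)
$j{\left(v \right)} = -7 + 10 v$
$Q = \frac{291}{92}$ ($Q = 5 + \frac{13^{2}}{-92} = 5 + 169 \left(- \frac{1}{92}\right) = 5 - \frac{169}{92} = \frac{291}{92} \approx 3.163$)
$Q - 129 j{\left(U \right)} = \frac{291}{92} - 129 \left(-7 + 10 \cdot 9\right) = \frac{291}{92} - 129 \left(-7 + 90\right) = \frac{291}{92} - 10707 = - \frac{984753}{92}$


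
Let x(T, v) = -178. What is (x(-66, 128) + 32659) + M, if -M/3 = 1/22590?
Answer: 244581929/7530 ≈ 32481.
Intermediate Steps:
M = -1/7530 (M = -3/22590 = -3*1/22590 = -1/7530 ≈ -0.00013280)
(x(-66, 128) + 32659) + M = (-178 + 32659) - 1/7530 = 32481 - 1/7530 = 244581929/7530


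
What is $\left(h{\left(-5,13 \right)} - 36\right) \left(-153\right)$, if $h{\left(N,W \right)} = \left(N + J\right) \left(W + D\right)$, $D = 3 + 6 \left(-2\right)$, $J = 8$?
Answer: $3672$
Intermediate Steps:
$D = -9$ ($D = 3 - 12 = -9$)
$h{\left(N,W \right)} = \left(-9 + W\right) \left(8 + N\right)$ ($h{\left(N,W \right)} = \left(N + 8\right) \left(W - 9\right) = \left(8 + N\right) \left(-9 + W\right) = \left(-9 + W\right) \left(8 + N\right)$)
$\left(h{\left(-5,13 \right)} - 36\right) \left(-153\right) = \left(\left(-72 - -45 + 8 \cdot 13 - 65\right) - 36\right) \left(-153\right) = \left(\left(-72 + 45 + 104 - 65\right) - 36\right) \left(-153\right) = \left(12 - 36\right) \left(-153\right) = \left(-24\right) \left(-153\right) = 3672$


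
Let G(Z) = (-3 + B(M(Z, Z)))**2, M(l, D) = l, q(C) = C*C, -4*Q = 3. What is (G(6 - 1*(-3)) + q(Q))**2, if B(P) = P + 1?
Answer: 628849/256 ≈ 2456.4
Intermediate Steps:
Q = -3/4 (Q = -1/4*3 = -3/4 ≈ -0.75000)
q(C) = C**2
B(P) = 1 + P
G(Z) = (-2 + Z)**2 (G(Z) = (-3 + (1 + Z))**2 = (-2 + Z)**2)
(G(6 - 1*(-3)) + q(Q))**2 = ((-2 + (6 - 1*(-3)))**2 + (-3/4)**2)**2 = ((-2 + (6 + 3))**2 + 9/16)**2 = ((-2 + 9)**2 + 9/16)**2 = (7**2 + 9/16)**2 = (49 + 9/16)**2 = (793/16)**2 = 628849/256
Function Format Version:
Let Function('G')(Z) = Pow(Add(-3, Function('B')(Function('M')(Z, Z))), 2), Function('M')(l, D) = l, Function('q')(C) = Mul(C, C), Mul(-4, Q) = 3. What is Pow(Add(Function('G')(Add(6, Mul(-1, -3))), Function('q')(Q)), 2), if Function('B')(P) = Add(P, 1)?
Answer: Rational(628849, 256) ≈ 2456.4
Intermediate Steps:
Q = Rational(-3, 4) (Q = Mul(Rational(-1, 4), 3) = Rational(-3, 4) ≈ -0.75000)
Function('q')(C) = Pow(C, 2)
Function('B')(P) = Add(1, P)
Function('G')(Z) = Pow(Add(-2, Z), 2) (Function('G')(Z) = Pow(Add(-3, Add(1, Z)), 2) = Pow(Add(-2, Z), 2))
Pow(Add(Function('G')(Add(6, Mul(-1, -3))), Function('q')(Q)), 2) = Pow(Add(Pow(Add(-2, Add(6, Mul(-1, -3))), 2), Pow(Rational(-3, 4), 2)), 2) = Pow(Add(Pow(Add(-2, Add(6, 3)), 2), Rational(9, 16)), 2) = Pow(Add(Pow(Add(-2, 9), 2), Rational(9, 16)), 2) = Pow(Add(Pow(7, 2), Rational(9, 16)), 2) = Pow(Add(49, Rational(9, 16)), 2) = Pow(Rational(793, 16), 2) = Rational(628849, 256)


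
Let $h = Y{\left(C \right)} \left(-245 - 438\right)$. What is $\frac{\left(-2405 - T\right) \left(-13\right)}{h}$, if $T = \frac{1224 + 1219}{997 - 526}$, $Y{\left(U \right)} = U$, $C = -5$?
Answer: $\frac{14757574}{1608465} \approx 9.1749$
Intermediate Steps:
$T = \frac{2443}{471} \approx 5.1868$
$h = 3415$ ($h = - 5 \left(-245 - 438\right) = \left(-5\right) \left(-683\right) = 3415$)
$\frac{\left(-2405 - T\right) \left(-13\right)}{h} = \frac{\left(-2405 - \frac{2443}{471}\right) \left(-13\right)}{3415} = \left(-2405 - \frac{2443}{471}\right) \left(-13\right) \frac{1}{3415} = \left(- \frac{1135198}{471}\right) \left(-13\right) \frac{1}{3415} = \frac{14757574}{471} \cdot \frac{1}{3415} = \frac{14757574}{1608465}$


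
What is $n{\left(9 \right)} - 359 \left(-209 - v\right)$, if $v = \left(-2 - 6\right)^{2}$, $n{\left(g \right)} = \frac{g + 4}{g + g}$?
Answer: $\frac{1764139}{18} \approx 98008.0$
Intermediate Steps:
$n{\left(g \right)} = \frac{4 + g}{2 g}$
$v = 64$ ($v = \left(-8\right)^{2} = 64$)
$n{\left(9 \right)} - 359 \left(-209 - v\right) = \frac{4 + 9}{2 \cdot 9} - 359 \left(-209 - 64\right) = \frac{1}{2} \cdot \frac{1}{9} \cdot 13 - 359 \left(-209 - 64\right) = \frac{13}{18} - -98007 = \frac{13}{18} + 98007 = \frac{1764139}{18}$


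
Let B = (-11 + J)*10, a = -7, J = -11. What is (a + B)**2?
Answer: 51529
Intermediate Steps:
B = -220 (B = (-11 - 11)*10 = -22*10 = -220)
(a + B)**2 = (-7 - 220)**2 = (-227)**2 = 51529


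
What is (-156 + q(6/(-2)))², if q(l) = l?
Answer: 25281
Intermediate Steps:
(-156 + q(6/(-2)))² = (-156 + 6/(-2))² = (-156 + 6*(-½))² = (-156 - 3)² = (-159)² = 25281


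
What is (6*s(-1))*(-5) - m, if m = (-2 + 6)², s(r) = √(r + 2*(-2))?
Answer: -16 - 30*I*√5 ≈ -16.0 - 67.082*I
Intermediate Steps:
s(r) = √(-4 + r) (s(r) = √(r - 4) = √(-4 + r))
m = 16 (m = 4² = 16)
(6*s(-1))*(-5) - m = (6*√(-4 - 1))*(-5) - 1*16 = (6*√(-5))*(-5) - 16 = (6*(I*√5))*(-5) - 16 = (6*I*√5)*(-5) - 16 = -30*I*√5 - 16 = -16 - 30*I*√5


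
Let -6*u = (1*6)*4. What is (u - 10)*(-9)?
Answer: 126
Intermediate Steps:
u = -4 (u = -1*6*4/6 = -4 ≈ -4.0000)
(u - 10)*(-9) = (-4 - 10)*(-9) = -14*(-9) = 126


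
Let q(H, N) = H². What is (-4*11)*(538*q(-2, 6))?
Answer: -94688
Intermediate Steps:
(-4*11)*(538*q(-2, 6)) = (-4*11)*(538*(-2)²) = -23672*4 = -44*2152 = -94688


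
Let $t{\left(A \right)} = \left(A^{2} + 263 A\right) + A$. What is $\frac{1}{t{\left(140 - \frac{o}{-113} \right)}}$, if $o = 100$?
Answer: $\frac{12769}{728371840} \approx 1.7531 \cdot 10^{-5}$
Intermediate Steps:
$t{\left(A \right)} = A^{2} + 264 A$
$\frac{1}{t{\left(140 - \frac{o}{-113} \right)}} = \frac{1}{\left(140 - \frac{100}{-113}\right) \left(264 + \left(140 - \frac{100}{-113}\right)\right)} = \frac{1}{\left(140 - 100 \left(- \frac{1}{113}\right)\right) \left(264 + \left(140 - 100 \left(- \frac{1}{113}\right)\right)\right)} = \frac{1}{\left(140 - - \frac{100}{113}\right) \left(264 + \left(140 - - \frac{100}{113}\right)\right)} = \frac{1}{\left(140 + \frac{100}{113}\right) \left(264 + \left(140 + \frac{100}{113}\right)\right)} = \frac{1}{\frac{15920}{113} \left(264 + \frac{15920}{113}\right)} = \frac{1}{\frac{15920}{113} \cdot \frac{45752}{113}} = \frac{1}{\frac{728371840}{12769}} = \frac{12769}{728371840}$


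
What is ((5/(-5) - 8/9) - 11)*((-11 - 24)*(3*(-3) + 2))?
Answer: -28420/9 ≈ -3157.8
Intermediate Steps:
((5/(-5) - 8/9) - 11)*((-11 - 24)*(3*(-3) + 2)) = ((5*(-1/5) - 8*1/9) - 11)*(-35*(-9 + 2)) = ((-1 - 8/9) - 11)*(-35*(-7)) = (-17/9 - 11)*245 = -116/9*245 = -28420/9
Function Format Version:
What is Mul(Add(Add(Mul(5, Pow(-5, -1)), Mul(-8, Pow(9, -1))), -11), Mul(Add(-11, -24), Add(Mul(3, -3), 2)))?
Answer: Rational(-28420, 9) ≈ -3157.8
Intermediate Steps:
Mul(Add(Add(Mul(5, Pow(-5, -1)), Mul(-8, Pow(9, -1))), -11), Mul(Add(-11, -24), Add(Mul(3, -3), 2))) = Mul(Add(Add(Mul(5, Rational(-1, 5)), Mul(-8, Rational(1, 9))), -11), Mul(-35, Add(-9, 2))) = Mul(Add(Add(-1, Rational(-8, 9)), -11), Mul(-35, -7)) = Mul(Add(Rational(-17, 9), -11), 245) = Mul(Rational(-116, 9), 245) = Rational(-28420, 9)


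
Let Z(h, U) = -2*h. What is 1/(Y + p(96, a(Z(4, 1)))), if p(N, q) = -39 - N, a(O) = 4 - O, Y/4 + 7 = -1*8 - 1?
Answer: -1/199 ≈ -0.0050251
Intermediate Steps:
Y = -64 (Y = -28 + 4*(-1*8 - 1) = -28 + 4*(-8 - 1) = -28 + 4*(-9) = -28 - 36 = -64)
1/(Y + p(96, a(Z(4, 1)))) = 1/(-64 + (-39 - 1*96)) = 1/(-64 + (-39 - 96)) = 1/(-64 - 135) = 1/(-199) = -1/199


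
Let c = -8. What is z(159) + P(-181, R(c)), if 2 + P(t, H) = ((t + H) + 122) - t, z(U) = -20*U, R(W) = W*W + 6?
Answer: -2990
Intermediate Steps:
R(W) = 6 + W² (R(W) = W² + 6 = 6 + W²)
P(t, H) = 120 + H (P(t, H) = -2 + (((t + H) + 122) - t) = -2 + (((H + t) + 122) - t) = -2 + ((122 + H + t) - t) = -2 + (122 + H) = 120 + H)
z(159) + P(-181, R(c)) = -20*159 + (120 + (6 + (-8)²)) = -3180 + (120 + (6 + 64)) = -3180 + (120 + 70) = -3180 + 190 = -2990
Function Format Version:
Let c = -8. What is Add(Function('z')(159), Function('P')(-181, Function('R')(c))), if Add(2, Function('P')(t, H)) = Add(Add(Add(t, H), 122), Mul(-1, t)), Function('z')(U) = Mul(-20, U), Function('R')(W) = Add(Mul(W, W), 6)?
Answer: -2990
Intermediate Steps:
Function('R')(W) = Add(6, Pow(W, 2)) (Function('R')(W) = Add(Pow(W, 2), 6) = Add(6, Pow(W, 2)))
Function('P')(t, H) = Add(120, H) (Function('P')(t, H) = Add(-2, Add(Add(Add(t, H), 122), Mul(-1, t))) = Add(-2, Add(Add(Add(H, t), 122), Mul(-1, t))) = Add(-2, Add(Add(122, H, t), Mul(-1, t))) = Add(-2, Add(122, H)) = Add(120, H))
Add(Function('z')(159), Function('P')(-181, Function('R')(c))) = Add(Mul(-20, 159), Add(120, Add(6, Pow(-8, 2)))) = Add(-3180, Add(120, Add(6, 64))) = Add(-3180, Add(120, 70)) = Add(-3180, 190) = -2990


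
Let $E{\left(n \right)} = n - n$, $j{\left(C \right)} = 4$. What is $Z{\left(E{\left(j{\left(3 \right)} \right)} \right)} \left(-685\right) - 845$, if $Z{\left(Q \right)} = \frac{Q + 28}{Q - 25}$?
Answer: $- \frac{389}{5} \approx -77.8$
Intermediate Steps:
$E{\left(n \right)} = 0$
$Z{\left(Q \right)} = \frac{28 + Q}{-25 + Q}$
$Z{\left(E{\left(j{\left(3 \right)} \right)} \right)} \left(-685\right) - 845 = \frac{28 + 0}{-25 + 0} \left(-685\right) - 845 = \frac{1}{-25} \cdot 28 \left(-685\right) - 845 = \left(- \frac{1}{25}\right) 28 \left(-685\right) - 845 = \left(- \frac{28}{25}\right) \left(-685\right) - 845 = \frac{3836}{5} - 845 = - \frac{389}{5}$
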